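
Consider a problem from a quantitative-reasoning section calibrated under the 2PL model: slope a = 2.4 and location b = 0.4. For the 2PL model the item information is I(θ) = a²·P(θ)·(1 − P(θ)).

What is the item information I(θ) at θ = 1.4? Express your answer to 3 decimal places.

P = 1/(1+e^{-2.4000}) = 0.9168
P(1−P) = 0.9168 × 0.0832 = 0.0763
I = a² × P(1−P) = 2.4² × 0.0763 = 0.43923

0.439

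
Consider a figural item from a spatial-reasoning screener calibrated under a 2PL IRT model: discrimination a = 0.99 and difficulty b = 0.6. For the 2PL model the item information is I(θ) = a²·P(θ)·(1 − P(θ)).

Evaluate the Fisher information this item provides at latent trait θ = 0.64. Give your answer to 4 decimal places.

0.2449

P = 1/(1+e^{-0.0396}) = 0.5099
P(1−P) = 0.5099 × 0.4901 = 0.2499
I = a² × P(1−P) = 0.99² × 0.2499 = 0.24493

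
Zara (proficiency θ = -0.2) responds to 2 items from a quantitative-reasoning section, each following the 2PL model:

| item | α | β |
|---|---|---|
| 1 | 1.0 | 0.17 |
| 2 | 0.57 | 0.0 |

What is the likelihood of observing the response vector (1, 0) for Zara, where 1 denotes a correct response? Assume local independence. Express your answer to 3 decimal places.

P(θ) = 1 / (1 + exp(−α(θ − β)))
P_1 = 1/(1+e^{0.3700}) = 0.4085
P_2 = 1/(1+e^{0.1140}) = 0.4715
L = P_1 × (1−P_2) = 0.4085 × 0.5285 = 0.21590

0.216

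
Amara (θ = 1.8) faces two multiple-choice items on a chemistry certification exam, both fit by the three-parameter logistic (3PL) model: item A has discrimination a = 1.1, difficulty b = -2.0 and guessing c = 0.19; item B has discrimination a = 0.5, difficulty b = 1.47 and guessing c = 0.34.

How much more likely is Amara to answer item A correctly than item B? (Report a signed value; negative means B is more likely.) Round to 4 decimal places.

0.2906

P(θ) = c + (1 − c) · 1 / (1 + exp(−a(θ − b)))
P_A = 0.9878
P_B = 0.6972
P_A − P_B = 0.2906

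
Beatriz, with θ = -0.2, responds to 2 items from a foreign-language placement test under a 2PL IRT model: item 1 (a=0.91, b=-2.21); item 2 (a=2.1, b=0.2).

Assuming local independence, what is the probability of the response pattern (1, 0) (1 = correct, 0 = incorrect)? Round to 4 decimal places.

0.6018

P(θ) = 1 / (1 + exp(−a(θ − b)))
P_1 = 1/(1+e^{-1.8291}) = 0.8617
P_2 = 1/(1+e^{0.8400}) = 0.3015
L = P_1 × (1−P_2) = 0.8617 × 0.6985 = 0.60184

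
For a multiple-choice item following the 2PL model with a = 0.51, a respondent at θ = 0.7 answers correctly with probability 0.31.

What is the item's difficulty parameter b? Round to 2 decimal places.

P(θ) = 1 / (1 + exp(−a(θ − b)))
logit(0.31) = ln(0.31/0.69) = -0.8001
b = θ − logit/(a) = 0.7 − (-0.8001)/0.5100 = 2.2689

2.27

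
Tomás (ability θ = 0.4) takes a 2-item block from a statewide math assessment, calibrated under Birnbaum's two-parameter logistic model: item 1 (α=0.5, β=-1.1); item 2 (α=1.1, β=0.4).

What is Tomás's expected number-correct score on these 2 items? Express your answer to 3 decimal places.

P(θ) = 1 / (1 + exp(−α(θ − β)))
P_1 = 1/(1+e^{-0.7500}) = 0.6792
P_2 = 1/(1+e^{0.0000}) = 0.5000
E[score] = 0.6792 + 0.5000 = 1.1792

1.179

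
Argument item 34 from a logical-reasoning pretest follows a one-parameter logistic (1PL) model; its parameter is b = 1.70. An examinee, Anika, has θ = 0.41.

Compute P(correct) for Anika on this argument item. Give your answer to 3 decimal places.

0.216

P(θ) = 1 / (1 + exp(−(θ − b)))
Exponent: (0.41 − 1.70) = -1.2900
1/(1 + e^{1.2900}) = 0.2159
P = 0.2159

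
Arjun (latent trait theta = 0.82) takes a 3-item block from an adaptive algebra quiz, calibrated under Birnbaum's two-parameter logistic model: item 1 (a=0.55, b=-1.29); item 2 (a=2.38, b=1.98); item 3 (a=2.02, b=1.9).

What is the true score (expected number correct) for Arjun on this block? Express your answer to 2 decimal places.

0.92

P(theta) = 1 / (1 + exp(−a(theta − b)))
P_1 = 1/(1+e^{-1.1605}) = 0.7614
P_2 = 1/(1+e^{2.7608}) = 0.0595
P_3 = 1/(1+e^{2.1816}) = 0.1014
E[score] = 0.7614 + 0.0595 + 0.1014 = 0.9223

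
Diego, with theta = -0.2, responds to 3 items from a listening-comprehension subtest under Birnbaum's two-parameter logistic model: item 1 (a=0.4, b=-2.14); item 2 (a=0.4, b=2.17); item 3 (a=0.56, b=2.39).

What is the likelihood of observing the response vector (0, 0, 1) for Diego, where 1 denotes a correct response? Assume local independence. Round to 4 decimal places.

0.0431

P(theta) = 1 / (1 + exp(−a(theta − b)))
P_1 = 1/(1+e^{-0.7760}) = 0.6848
P_2 = 1/(1+e^{0.9480}) = 0.2793
P_3 = 1/(1+e^{1.4504}) = 0.1899
L = (1−P_1) × (1−P_2) × P_3 = 0.3152 × 0.7207 × 0.1899 = 0.04315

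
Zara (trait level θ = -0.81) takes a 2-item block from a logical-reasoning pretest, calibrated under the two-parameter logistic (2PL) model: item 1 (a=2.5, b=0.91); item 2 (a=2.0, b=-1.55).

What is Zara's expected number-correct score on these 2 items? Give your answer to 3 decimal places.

0.828

P(θ) = 1 / (1 + exp(−a(θ − b)))
P_1 = 1/(1+e^{4.3000}) = 0.0134
P_2 = 1/(1+e^{-1.4800}) = 0.8146
E[score] = 0.0134 + 0.8146 = 0.8280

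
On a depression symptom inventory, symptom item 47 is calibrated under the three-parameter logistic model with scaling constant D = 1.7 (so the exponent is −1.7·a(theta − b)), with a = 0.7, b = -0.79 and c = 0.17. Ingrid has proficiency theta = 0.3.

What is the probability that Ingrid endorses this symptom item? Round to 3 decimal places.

P(theta) = c + (1 − c) · 1 / (1 + exp(−D·a(theta − b)))
Exponent: 1.7 × 0.7 × (0.3 − (-0.79)) = 1.2971
1/(1 + e^{-1.2971}) = 0.7853
P = 0.17 + 0.83 × 0.7853 = 0.8218

0.822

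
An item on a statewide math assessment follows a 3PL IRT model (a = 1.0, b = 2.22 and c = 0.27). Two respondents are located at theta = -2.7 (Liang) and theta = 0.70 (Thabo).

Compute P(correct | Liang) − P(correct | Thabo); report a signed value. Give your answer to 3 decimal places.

-0.126

P(theta) = c + (1 − c) · 1 / (1 + exp(−a(theta − b)))
P(Liang) = 0.2753  [exponent -4.9200]
P(Thabo) = 0.4010  [exponent -1.5200]
Difference = 0.2753 − 0.4010 = -0.1257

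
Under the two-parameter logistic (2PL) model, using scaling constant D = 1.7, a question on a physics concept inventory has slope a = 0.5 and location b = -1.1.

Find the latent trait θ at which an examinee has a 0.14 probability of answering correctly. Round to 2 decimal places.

-3.24

P(θ) = 1 / (1 + exp(−D·a(θ − b)))
logit = ln(0.1400/0.8600) = -1.8153
θ = b + logit/(1.7·a) = -1.1 + (-1.8153)/0.8500 = -3.2356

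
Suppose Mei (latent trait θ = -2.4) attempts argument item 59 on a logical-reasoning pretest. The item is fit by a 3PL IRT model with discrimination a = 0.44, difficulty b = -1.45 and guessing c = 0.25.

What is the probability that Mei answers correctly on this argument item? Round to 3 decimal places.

P(θ) = c + (1 − c) · 1 / (1 + exp(−a(θ − b)))
Exponent: 0.44 × (-2.4 − (-1.45)) = -0.4180
1/(1 + e^{0.4180}) = 0.3970
P = 0.25 + 0.75 × 0.3970 = 0.5477

0.548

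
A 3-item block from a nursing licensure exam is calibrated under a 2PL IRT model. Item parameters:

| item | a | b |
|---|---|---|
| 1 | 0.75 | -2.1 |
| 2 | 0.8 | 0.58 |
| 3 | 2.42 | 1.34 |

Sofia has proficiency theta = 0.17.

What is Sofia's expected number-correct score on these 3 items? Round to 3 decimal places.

1.320

P(theta) = 1 / (1 + exp(−a(theta − b)))
P_1 = 1/(1+e^{-1.7025}) = 0.8459
P_2 = 1/(1+e^{0.3280}) = 0.4187
P_3 = 1/(1+e^{2.8314}) = 0.0557
E[score] = 0.8459 + 0.4187 + 0.0557 = 1.3202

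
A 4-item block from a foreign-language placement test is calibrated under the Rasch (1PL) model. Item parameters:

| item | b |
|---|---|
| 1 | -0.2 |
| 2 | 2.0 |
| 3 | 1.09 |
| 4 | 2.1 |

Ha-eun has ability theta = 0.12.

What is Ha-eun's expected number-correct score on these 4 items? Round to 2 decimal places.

1.11

P(theta) = 1 / (1 + exp(−(theta − b)))
P_1 = 1/(1+e^{-0.3200}) = 0.5793
P_2 = 1/(1+e^{1.8800}) = 0.1324
P_3 = 1/(1+e^{0.9700}) = 0.2749
P_4 = 1/(1+e^{1.9800}) = 0.1213
E[score] = 0.5793 + 0.1324 + 0.2749 + 0.1213 = 1.1079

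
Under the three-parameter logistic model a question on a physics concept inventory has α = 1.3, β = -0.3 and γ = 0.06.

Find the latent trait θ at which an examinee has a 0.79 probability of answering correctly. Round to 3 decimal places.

0.658

P(θ) = γ + (1 − γ) · 1 / (1 + exp(−α(θ − β)))
Remove guessing floor: (0.79 − 0.06)/(1 − 0.06) = 0.7766
logit = ln(0.7766/0.2234) = 1.2459
θ = β + logit/(α) = -0.3 + 1.2459/1.3000 = 0.6584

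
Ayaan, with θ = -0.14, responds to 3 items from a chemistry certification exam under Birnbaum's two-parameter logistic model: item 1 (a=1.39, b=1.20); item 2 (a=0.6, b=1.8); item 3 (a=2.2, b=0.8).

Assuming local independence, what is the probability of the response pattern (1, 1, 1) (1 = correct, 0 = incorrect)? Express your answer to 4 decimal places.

0.0036

P(θ) = 1 / (1 + exp(−a(θ − b)))
P_1 = 1/(1+e^{1.8626}) = 0.1344
P_2 = 1/(1+e^{1.1640}) = 0.2379
P_3 = 1/(1+e^{2.0680}) = 0.1122
L = P_1 × P_2 × P_3 = 0.1344 × 0.2379 × 0.1122 = 0.00359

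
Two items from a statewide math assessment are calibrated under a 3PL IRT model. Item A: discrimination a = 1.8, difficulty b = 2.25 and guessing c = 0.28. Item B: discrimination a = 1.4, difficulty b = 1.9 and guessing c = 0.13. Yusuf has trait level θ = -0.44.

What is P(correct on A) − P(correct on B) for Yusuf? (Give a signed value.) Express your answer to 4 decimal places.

P(θ) = c + (1 − c) · 1 / (1 + exp(−a(θ − b)))
P_A = 0.2856
P_B = 0.1617
P_A − P_B = 0.1240

0.1240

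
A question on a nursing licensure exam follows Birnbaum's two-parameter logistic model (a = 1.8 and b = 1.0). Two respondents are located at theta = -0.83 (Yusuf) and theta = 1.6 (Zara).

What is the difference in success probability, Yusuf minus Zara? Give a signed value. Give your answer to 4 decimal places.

-0.7107

P(theta) = 1 / (1 + exp(−a(theta − b)))
P(Yusuf) = 0.0358  [exponent -3.2940]
P(Zara) = 0.7465  [exponent 1.0800]
Difference = 0.0358 − 0.7465 = -0.7107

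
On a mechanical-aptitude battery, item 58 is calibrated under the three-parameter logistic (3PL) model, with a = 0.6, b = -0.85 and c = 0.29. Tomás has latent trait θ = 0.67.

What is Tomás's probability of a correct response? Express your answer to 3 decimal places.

P(θ) = c + (1 − c) · 1 / (1 + exp(−a(θ − b)))
Exponent: 0.6 × (0.67 − (-0.85)) = 0.9120
1/(1 + e^{-0.9120}) = 0.7134
P = 0.29 + 0.71 × 0.7134 = 0.7965

0.797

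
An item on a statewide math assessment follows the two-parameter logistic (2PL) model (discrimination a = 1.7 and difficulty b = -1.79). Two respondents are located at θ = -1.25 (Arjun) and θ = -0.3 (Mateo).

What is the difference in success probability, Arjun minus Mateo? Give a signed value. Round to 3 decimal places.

P(θ) = 1 / (1 + exp(−a(θ − b)))
P(Arjun) = 0.7146  [exponent 0.9180]
P(Mateo) = 0.9264  [exponent 2.5330]
Difference = 0.7146 − 0.9264 = -0.2118

-0.212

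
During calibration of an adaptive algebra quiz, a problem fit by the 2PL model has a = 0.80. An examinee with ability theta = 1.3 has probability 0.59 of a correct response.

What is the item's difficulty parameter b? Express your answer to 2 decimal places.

P(theta) = 1 / (1 + exp(−a(theta − b)))
logit(0.59) = ln(0.59/0.41) = 0.3640
b = theta − logit/(a) = 1.3 − 0.3640/0.8000 = 0.8450

0.85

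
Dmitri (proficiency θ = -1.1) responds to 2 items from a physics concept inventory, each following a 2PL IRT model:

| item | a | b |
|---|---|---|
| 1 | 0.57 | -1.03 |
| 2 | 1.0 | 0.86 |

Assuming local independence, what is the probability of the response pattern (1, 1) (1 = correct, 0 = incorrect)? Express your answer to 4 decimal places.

0.0605

P(θ) = 1 / (1 + exp(−a(θ − b)))
P_1 = 1/(1+e^{0.0399}) = 0.4900
P_2 = 1/(1+e^{1.9600}) = 0.1235
L = P_1 × P_2 = 0.4900 × 0.1235 = 0.06050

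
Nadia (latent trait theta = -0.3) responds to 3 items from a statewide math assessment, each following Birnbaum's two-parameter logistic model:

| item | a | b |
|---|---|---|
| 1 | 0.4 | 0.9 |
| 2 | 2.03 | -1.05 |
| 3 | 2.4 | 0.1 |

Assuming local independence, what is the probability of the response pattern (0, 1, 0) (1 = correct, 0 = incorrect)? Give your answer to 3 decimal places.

P(theta) = 1 / (1 + exp(−a(theta − b)))
P_1 = 1/(1+e^{0.4800}) = 0.3823
P_2 = 1/(1+e^{-1.5225}) = 0.8209
P_3 = 1/(1+e^{0.9600}) = 0.2769
L = (1−P_1) × P_2 × (1−P_3) = 0.6177 × 0.8209 × 0.7231 = 0.36670

0.367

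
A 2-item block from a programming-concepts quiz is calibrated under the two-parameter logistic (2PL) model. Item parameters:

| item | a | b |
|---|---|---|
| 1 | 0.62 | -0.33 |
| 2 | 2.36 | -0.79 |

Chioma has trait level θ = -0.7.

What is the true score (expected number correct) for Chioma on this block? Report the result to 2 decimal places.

P(θ) = 1 / (1 + exp(−a(θ − b)))
P_1 = 1/(1+e^{0.2294}) = 0.4429
P_2 = 1/(1+e^{-0.2124}) = 0.5529
E[score] = 0.4429 + 0.5529 = 0.9958

1.00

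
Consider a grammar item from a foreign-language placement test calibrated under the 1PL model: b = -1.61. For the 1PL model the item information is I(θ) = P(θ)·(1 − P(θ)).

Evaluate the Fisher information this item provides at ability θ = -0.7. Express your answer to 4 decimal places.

P = 1/(1+e^{-0.9100}) = 0.7130
P(1−P) = 0.7130 × 0.2870 = 0.2046
I = P(1−P) = 0.20463

0.2046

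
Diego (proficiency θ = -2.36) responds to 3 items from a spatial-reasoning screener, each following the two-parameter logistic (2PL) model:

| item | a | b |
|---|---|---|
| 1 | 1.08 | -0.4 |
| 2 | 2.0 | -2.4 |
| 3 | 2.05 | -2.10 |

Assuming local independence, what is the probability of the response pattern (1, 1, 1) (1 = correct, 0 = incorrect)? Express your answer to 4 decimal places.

0.0207

P(θ) = 1 / (1 + exp(−a(θ − b)))
P_1 = 1/(1+e^{2.1168}) = 0.1075
P_2 = 1/(1+e^{-0.0800}) = 0.5200
P_3 = 1/(1+e^{0.5330}) = 0.3698
L = P_1 × P_2 × P_3 = 0.1075 × 0.5200 × 0.3698 = 0.02067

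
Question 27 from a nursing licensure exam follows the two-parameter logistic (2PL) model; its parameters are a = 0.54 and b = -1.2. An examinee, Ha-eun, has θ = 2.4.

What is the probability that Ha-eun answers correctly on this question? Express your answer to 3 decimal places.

0.875

P(θ) = 1 / (1 + exp(−a(θ − b)))
Exponent: 0.54 × (2.4 − (-1.2)) = 1.9440
1/(1 + e^{-1.9440}) = 0.8748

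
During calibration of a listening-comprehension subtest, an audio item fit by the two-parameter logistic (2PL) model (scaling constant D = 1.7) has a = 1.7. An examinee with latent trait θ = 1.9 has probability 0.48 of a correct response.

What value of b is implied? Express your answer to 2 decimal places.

P(θ) = 1 / (1 + exp(−D·a(θ − b)))
logit(0.48) = ln(0.48/0.52) = -0.0800
b = θ − logit/(1.7·a) = 1.9 − (-0.0800)/2.8900 = 1.9277

1.93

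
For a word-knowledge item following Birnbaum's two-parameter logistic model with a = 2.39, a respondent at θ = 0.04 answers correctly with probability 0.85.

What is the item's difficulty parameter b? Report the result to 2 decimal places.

-0.69

P(θ) = 1 / (1 + exp(−a(θ − b)))
logit(0.85) = ln(0.85/0.15) = 1.7346
b = θ − logit/(a) = 0.04 − 1.7346/2.3900 = -0.6858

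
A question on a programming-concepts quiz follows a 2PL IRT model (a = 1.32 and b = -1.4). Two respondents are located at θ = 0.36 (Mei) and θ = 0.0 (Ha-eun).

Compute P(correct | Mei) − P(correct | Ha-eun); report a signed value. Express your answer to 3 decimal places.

0.047

P(θ) = 1 / (1 + exp(−a(θ − b)))
P(Mei) = 0.9108  [exponent 2.3232]
P(Ha-eun) = 0.8639  [exponent 1.8480]
Difference = 0.9108 − 0.8639 = 0.0469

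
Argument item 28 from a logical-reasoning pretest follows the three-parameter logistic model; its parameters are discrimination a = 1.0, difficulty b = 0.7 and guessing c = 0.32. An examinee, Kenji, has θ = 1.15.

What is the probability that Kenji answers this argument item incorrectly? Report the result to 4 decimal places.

0.2648

P(θ) = c + (1 − c) · 1 / (1 + exp(−a(θ − b)))
Exponent: 1.0 × (1.15 − 0.7) = 0.4500
1/(1 + e^{-0.4500}) = 0.6106
P = 0.32 + 0.68 × 0.6106 = 0.7352
P(incorrect) = 1 − 0.7352 = 0.2648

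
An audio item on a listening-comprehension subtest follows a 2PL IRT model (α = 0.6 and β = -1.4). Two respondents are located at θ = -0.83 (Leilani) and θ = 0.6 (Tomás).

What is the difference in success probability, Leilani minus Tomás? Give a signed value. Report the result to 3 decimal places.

P(θ) = 1 / (1 + exp(−α(θ − β)))
P(Leilani) = 0.5847  [exponent 0.3420]
P(Tomás) = 0.7685  [exponent 1.2000]
Difference = 0.5847 − 0.7685 = -0.1838

-0.184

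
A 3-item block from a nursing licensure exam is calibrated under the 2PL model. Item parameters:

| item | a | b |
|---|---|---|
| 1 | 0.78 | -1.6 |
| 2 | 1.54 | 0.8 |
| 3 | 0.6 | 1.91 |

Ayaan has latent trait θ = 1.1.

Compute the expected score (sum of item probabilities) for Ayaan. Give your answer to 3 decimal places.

P(θ) = 1 / (1 + exp(−a(θ − b)))
P_1 = 1/(1+e^{-2.1060}) = 0.8915
P_2 = 1/(1+e^{-0.4620}) = 0.6135
P_3 = 1/(1+e^{0.4860}) = 0.3808
E[score] = 0.8915 + 0.6135 + 0.3808 = 1.8858

1.886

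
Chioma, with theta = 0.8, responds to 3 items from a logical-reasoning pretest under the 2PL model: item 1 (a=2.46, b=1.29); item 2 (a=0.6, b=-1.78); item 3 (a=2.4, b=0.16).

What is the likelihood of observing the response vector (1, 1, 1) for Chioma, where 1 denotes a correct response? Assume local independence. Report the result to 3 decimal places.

P(theta) = 1 / (1 + exp(−a(theta − b)))
P_1 = 1/(1+e^{1.2054}) = 0.2305
P_2 = 1/(1+e^{-1.5480}) = 0.8246
P_3 = 1/(1+e^{-1.5360}) = 0.8229
L = P_1 × P_2 × P_3 = 0.2305 × 0.8246 × 0.8229 = 0.15642

0.156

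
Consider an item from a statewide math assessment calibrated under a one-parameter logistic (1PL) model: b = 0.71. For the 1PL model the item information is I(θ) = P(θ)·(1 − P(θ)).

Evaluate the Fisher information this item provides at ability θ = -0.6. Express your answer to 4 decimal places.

P = 1/(1+e^{1.3100}) = 0.2125
P(1−P) = 0.2125 × 0.7875 = 0.1673
I = P(1−P) = 0.16734

0.1673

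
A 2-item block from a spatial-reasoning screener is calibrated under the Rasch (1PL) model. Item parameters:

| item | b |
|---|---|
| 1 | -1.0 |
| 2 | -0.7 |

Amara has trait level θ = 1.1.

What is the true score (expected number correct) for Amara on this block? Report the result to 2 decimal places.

1.75

P(θ) = 1 / (1 + exp(−(θ − b)))
P_1 = 1/(1+e^{-2.1000}) = 0.8909
P_2 = 1/(1+e^{-1.8000}) = 0.8581
E[score] = 0.8909 + 0.8581 = 1.7491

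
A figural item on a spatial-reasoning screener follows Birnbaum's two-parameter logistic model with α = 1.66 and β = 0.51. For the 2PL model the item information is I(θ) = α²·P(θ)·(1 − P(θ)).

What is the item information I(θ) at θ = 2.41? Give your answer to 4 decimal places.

0.1082

P = 1/(1+e^{-3.1540}) = 0.9591
P(1−P) = 0.9591 × 0.0409 = 0.0393
I = α² × P(1−P) = 1.66² × 0.0393 = 0.10818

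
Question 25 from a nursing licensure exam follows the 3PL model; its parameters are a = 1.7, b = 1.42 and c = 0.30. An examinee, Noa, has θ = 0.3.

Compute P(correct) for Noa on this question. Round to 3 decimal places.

P(θ) = c + (1 − c) · 1 / (1 + exp(−a(θ − b)))
Exponent: 1.7 × (0.3 − 1.42) = -1.9040
1/(1 + e^{1.9040}) = 0.1297
P = 0.30 + 0.70 × 0.1297 = 0.3908

0.391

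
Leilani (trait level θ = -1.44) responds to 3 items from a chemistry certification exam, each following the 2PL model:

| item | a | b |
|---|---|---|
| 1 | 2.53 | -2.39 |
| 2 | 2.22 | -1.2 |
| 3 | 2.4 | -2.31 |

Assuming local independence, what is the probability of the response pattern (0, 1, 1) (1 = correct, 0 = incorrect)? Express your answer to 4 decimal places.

P(θ) = 1 / (1 + exp(−a(θ − b)))
P_1 = 1/(1+e^{-2.4035}) = 0.9171
P_2 = 1/(1+e^{0.5328}) = 0.3699
P_3 = 1/(1+e^{-2.0880}) = 0.8897
L = (1−P_1) × P_2 × P_3 = 0.0829 × 0.3699 × 0.8897 = 0.02728

0.0273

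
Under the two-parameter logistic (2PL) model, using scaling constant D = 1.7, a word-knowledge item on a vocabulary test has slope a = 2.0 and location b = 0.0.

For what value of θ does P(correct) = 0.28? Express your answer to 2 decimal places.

-0.28

P(θ) = 1 / (1 + exp(−D·a(θ − b)))
logit = ln(0.2800/0.7200) = -0.9445
θ = b + logit/(1.7·a) = 0.0 + (-0.9445)/3.4000 = -0.2778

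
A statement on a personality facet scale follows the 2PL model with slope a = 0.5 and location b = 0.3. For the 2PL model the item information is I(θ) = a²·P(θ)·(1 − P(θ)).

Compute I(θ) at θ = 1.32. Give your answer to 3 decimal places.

P = 1/(1+e^{-0.5100}) = 0.6248
P(1−P) = 0.6248 × 0.3752 = 0.2344
I = a² × P(1−P) = 0.5² × 0.2344 = 0.05861

0.059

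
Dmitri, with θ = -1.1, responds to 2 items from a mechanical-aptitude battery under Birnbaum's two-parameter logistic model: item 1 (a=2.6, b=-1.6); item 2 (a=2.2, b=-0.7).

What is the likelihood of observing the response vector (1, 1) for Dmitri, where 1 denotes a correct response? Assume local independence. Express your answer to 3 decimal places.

0.230

P(θ) = 1 / (1 + exp(−a(θ − b)))
P_1 = 1/(1+e^{-1.3000}) = 0.7858
P_2 = 1/(1+e^{0.8800}) = 0.2932
L = P_1 × P_2 = 0.7858 × 0.2932 = 0.23039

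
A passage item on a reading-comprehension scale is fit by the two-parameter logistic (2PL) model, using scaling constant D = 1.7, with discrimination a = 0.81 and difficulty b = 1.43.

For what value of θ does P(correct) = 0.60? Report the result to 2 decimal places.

1.72

P(θ) = 1 / (1 + exp(−D·a(θ − b)))
logit = ln(0.6000/0.4000) = 0.4055
θ = b + logit/(1.7·a) = 1.43 + 0.4055/1.3770 = 1.7245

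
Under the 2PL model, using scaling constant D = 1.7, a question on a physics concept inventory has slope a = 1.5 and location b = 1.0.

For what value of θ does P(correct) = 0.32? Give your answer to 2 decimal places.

0.70

P(θ) = 1 / (1 + exp(−D·a(θ − b)))
logit = ln(0.3200/0.6800) = -0.7538
θ = b + logit/(1.7·a) = 1.0 + (-0.7538)/2.5500 = 0.7044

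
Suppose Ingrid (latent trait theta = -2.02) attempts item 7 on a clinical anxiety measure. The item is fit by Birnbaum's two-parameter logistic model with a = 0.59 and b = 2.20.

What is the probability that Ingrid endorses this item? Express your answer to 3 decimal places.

0.077

P(theta) = 1 / (1 + exp(−a(theta − b)))
Exponent: 0.59 × (-2.02 − 2.20) = -2.4898
1/(1 + e^{2.4898}) = 0.0766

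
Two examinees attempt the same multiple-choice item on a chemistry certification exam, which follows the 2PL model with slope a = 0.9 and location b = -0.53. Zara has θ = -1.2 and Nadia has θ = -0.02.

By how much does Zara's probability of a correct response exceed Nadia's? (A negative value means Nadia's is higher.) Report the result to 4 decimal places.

P(θ) = 1 / (1 + exp(−a(θ − b)))
P(Zara) = 0.3537  [exponent -0.6030]
P(Nadia) = 0.6128  [exponent 0.4590]
Difference = 0.3537 − 0.6128 = -0.2591

-0.2591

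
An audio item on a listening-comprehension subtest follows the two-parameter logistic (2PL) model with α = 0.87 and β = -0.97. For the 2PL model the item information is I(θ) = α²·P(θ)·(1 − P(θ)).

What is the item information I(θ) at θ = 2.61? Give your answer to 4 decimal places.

0.0308

P = 1/(1+e^{-3.1146}) = 0.9575
P(1−P) = 0.9575 × 0.0425 = 0.0407
I = α² × P(1−P) = 0.87² × 0.0407 = 0.03081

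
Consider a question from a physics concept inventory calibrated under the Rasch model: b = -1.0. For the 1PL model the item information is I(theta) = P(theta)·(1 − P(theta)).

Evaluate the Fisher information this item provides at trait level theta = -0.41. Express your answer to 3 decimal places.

0.229

P = 1/(1+e^{-0.5900}) = 0.6434
P(1−P) = 0.6434 × 0.3566 = 0.2294
I = P(1−P) = 0.22945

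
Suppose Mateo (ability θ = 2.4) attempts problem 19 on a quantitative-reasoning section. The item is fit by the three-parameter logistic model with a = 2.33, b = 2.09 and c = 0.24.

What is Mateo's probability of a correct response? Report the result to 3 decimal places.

P(θ) = c + (1 − c) · 1 / (1 + exp(−a(θ − b)))
Exponent: 2.33 × (2.4 − 2.09) = 0.7223
1/(1 + e^{-0.7223}) = 0.6731
P = 0.24 + 0.76 × 0.6731 = 0.7516

0.752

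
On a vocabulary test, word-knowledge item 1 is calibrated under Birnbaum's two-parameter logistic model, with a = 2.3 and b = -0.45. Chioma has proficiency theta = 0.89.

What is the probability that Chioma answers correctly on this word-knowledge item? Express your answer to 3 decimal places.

0.956

P(theta) = 1 / (1 + exp(−a(theta − b)))
Exponent: 2.3 × (0.89 − (-0.45)) = 3.0820
1/(1 + e^{-3.0820}) = 0.9561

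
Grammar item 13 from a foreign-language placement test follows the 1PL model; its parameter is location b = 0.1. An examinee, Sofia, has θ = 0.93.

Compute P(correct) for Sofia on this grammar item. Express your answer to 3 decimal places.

P(θ) = 1 / (1 + exp(−(θ − b)))
Exponent: (0.93 − 0.1) = 0.8300
1/(1 + e^{-0.8300}) = 0.6964
P = 0.6964

0.696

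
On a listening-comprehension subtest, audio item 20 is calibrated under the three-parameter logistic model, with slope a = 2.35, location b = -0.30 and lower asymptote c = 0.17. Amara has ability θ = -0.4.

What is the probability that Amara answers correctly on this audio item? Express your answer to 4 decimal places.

P(θ) = c + (1 − c) · 1 / (1 + exp(−a(θ − b)))
Exponent: 2.35 × (-0.4 − (-0.30)) = -0.2350
1/(1 + e^{0.2350}) = 0.4415
P = 0.17 + 0.83 × 0.4415 = 0.5365

0.5365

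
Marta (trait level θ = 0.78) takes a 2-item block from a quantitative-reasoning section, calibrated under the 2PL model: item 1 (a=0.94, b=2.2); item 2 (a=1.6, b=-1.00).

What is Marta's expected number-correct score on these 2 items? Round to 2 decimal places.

P(θ) = 1 / (1 + exp(−a(θ − b)))
P_1 = 1/(1+e^{1.3348}) = 0.2084
P_2 = 1/(1+e^{-2.8480}) = 0.9452
E[score] = 0.2084 + 0.9452 = 1.1536

1.15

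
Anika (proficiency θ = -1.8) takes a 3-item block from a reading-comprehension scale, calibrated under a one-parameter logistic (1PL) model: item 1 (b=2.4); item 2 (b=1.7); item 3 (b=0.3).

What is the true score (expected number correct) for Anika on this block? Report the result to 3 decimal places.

P(θ) = 1 / (1 + exp(−(θ − b)))
P_1 = 1/(1+e^{4.2000}) = 0.0148
P_2 = 1/(1+e^{3.5000}) = 0.0293
P_3 = 1/(1+e^{2.1000}) = 0.1091
E[score] = 0.0148 + 0.0293 + 0.1091 = 0.1532

0.153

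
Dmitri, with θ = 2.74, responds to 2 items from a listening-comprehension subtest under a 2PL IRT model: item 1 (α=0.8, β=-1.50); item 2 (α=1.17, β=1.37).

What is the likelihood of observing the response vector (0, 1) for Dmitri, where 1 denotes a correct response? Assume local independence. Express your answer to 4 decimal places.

0.0271

P(θ) = 1 / (1 + exp(−α(θ − β)))
P_1 = 1/(1+e^{-3.3920}) = 0.9675
P_2 = 1/(1+e^{-1.6029}) = 0.8324
L = (1−P_1) × P_2 = 0.0325 × 0.8324 = 0.02709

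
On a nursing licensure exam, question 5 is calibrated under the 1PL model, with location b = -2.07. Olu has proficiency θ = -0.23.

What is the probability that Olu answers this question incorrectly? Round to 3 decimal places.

0.137

P(θ) = 1 / (1 + exp(−(θ − b)))
Exponent: (-0.23 − (-2.07)) = 1.8400
1/(1 + e^{-1.8400}) = 0.8629
P = 0.8629
P(incorrect) = 1 − 0.8629 = 0.1371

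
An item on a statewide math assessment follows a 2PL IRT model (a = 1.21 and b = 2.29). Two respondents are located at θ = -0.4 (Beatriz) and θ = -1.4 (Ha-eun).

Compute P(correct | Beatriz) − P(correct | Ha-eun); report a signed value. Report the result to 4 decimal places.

P(θ) = 1 / (1 + exp(−a(θ − b)))
P(Beatriz) = 0.0372  [exponent -3.2549]
P(Ha-eun) = 0.0114  [exponent -4.4649]
Difference = 0.0372 − 0.0114 = 0.0258

0.0258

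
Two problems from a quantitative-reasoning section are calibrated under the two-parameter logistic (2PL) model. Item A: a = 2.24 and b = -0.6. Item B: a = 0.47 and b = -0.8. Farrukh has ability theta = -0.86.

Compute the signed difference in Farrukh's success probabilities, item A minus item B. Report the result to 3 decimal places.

P(theta) = 1 / (1 + exp(−a(theta − b)))
P_A = 0.3584
P_B = 0.4930
P_A − P_B = -0.1346

-0.135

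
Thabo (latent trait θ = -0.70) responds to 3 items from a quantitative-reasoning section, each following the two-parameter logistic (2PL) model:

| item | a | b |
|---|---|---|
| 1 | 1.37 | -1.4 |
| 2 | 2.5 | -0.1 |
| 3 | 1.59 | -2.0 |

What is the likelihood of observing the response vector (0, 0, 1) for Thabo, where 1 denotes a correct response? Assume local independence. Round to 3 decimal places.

0.201

P(θ) = 1 / (1 + exp(−a(θ − b)))
P_1 = 1/(1+e^{-0.9590}) = 0.7229
P_2 = 1/(1+e^{1.5000}) = 0.1824
P_3 = 1/(1+e^{-2.0670}) = 0.8877
L = (1−P_1) × (1−P_2) × P_3 = 0.2771 × 0.8176 × 0.8877 = 0.20108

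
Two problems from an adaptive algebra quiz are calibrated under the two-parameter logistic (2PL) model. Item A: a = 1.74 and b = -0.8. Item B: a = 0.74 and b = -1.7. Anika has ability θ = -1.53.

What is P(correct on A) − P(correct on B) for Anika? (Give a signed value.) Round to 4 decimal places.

-0.3122

P(θ) = 1 / (1 + exp(−a(θ − b)))
P_A = 0.2192
P_B = 0.5314
P_A − P_B = -0.3122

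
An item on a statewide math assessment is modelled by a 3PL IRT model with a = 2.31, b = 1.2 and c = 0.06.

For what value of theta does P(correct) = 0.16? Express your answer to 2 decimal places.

0.28

P(theta) = c + (1 − c) · 1 / (1 + exp(−a(theta − b)))
Remove guessing floor: (0.16 − 0.06)/(1 − 0.06) = 0.1064
logit = ln(0.1064/0.8936) = -2.1282
theta = b + logit/(a) = 1.2 + (-2.1282)/2.3100 = 0.2787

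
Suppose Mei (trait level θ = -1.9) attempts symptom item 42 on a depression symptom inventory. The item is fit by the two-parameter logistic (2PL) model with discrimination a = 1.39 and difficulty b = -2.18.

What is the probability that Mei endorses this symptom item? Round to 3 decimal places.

P(θ) = 1 / (1 + exp(−a(θ − b)))
Exponent: 1.39 × (-1.9 − (-2.18)) = 0.3892
1/(1 + e^{-0.3892}) = 0.5961

0.596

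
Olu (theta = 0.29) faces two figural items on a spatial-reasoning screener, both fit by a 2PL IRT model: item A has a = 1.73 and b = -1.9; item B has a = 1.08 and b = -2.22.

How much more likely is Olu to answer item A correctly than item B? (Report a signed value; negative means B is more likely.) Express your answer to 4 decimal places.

P(theta) = 1 / (1 + exp(−a(theta − b)))
P_A = 0.9779
P_B = 0.9377
P_A − P_B = 0.0402

0.0402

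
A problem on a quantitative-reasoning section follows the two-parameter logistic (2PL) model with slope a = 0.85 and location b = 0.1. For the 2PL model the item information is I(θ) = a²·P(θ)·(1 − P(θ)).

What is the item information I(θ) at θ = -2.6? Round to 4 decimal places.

0.0601

P = 1/(1+e^{2.2950}) = 0.0915
P(1−P) = 0.0915 × 0.9085 = 0.0832
I = a² × P(1−P) = 0.85² × 0.0832 = 0.06008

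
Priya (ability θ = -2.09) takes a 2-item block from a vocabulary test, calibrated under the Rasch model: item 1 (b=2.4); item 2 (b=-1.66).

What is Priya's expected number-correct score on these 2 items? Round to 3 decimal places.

P(θ) = 1 / (1 + exp(−(θ − b)))
P_1 = 1/(1+e^{4.4900}) = 0.0111
P_2 = 1/(1+e^{0.4300}) = 0.3941
E[score] = 0.0111 + 0.3941 = 0.4052

0.405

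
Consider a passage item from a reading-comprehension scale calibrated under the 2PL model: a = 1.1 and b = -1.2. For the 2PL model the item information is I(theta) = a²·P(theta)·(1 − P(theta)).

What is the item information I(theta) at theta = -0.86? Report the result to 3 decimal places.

0.292

P = 1/(1+e^{-0.3740}) = 0.5924
P(1−P) = 0.5924 × 0.4076 = 0.2415
I = a² × P(1−P) = 1.1² × 0.2415 = 0.29216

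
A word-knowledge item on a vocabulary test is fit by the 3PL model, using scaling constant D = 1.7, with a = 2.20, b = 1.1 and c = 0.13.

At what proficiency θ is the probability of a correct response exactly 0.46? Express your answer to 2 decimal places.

P(θ) = c + (1 − c) · 1 / (1 + exp(−D·a(θ − b)))
Remove guessing floor: (0.46 − 0.13)/(1 − 0.13) = 0.3793
logit = ln(0.3793/0.6207) = -0.4925
θ = b + logit/(1.7·a) = 1.1 + (-0.4925)/3.7400 = 0.9683

0.97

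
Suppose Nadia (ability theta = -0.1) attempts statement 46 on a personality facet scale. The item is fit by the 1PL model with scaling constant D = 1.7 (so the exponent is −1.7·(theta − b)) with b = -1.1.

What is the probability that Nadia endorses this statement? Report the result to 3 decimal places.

0.846

P(theta) = 1 / (1 + exp(−D·(theta − b)))
Exponent: 1.7 × (-0.1 − (-1.1)) = 1.7000
1/(1 + e^{-1.7000}) = 0.8455
P = 0.8455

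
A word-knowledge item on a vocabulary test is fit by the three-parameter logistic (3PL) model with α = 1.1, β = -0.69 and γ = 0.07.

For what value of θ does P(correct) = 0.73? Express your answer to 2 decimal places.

P(θ) = γ + (1 − γ) · 1 / (1 + exp(−α(θ − β)))
Remove guessing floor: (0.73 − 0.07)/(1 − 0.07) = 0.7097
logit = ln(0.7097/0.2903) = 0.8938
θ = β + logit/(α) = -0.69 + 0.8938/1.1000 = 0.1226

0.12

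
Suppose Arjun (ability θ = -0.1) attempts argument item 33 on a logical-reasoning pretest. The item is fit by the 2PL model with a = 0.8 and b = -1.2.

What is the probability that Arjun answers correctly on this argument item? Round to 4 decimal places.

P(θ) = 1 / (1 + exp(−a(θ − b)))
Exponent: 0.8 × (-0.1 − (-1.2)) = 0.8800
1/(1 + e^{-0.8800}) = 0.7068

0.7068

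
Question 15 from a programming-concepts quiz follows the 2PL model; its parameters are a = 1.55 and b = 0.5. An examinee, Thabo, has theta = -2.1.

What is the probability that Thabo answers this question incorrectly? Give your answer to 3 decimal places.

P(theta) = 1 / (1 + exp(−a(theta − b)))
Exponent: 1.55 × (-2.1 − 0.5) = -4.0300
1/(1 + e^{4.0300}) = 0.0175
P(incorrect) = 1 − 0.0175 = 0.9825

0.983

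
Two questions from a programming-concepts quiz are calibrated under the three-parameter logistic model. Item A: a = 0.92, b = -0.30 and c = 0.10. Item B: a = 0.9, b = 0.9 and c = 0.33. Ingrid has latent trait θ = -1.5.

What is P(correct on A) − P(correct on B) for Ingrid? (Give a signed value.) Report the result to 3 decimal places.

P(θ) = c + (1 − c) · 1 / (1 + exp(−a(θ − b)))
P_A = 0.3241
P_B = 0.3993
P_A − P_B = -0.0752

-0.075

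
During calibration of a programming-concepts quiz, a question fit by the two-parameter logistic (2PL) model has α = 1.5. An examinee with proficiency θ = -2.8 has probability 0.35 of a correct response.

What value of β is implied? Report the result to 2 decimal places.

P(θ) = 1 / (1 + exp(−α(θ − β)))
logit(0.35) = ln(0.35/0.65) = -0.6190
β = θ − logit/(α) = -2.8 − (-0.6190)/1.5000 = -2.3873

-2.39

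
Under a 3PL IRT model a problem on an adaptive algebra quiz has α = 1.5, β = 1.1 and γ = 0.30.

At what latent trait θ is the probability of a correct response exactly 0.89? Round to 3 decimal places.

P(θ) = γ + (1 − γ) · 1 / (1 + exp(−α(θ − β)))
Remove guessing floor: (0.89 − 0.30)/(1 − 0.30) = 0.8429
logit = ln(0.8429/0.1571) = 1.6796
θ = β + logit/(α) = 1.1 + 1.6796/1.5000 = 2.2198

2.220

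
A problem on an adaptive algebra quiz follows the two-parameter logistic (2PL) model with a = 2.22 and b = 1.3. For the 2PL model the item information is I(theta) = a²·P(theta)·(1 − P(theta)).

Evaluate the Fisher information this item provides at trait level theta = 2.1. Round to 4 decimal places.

0.6103

P = 1/(1+e^{-1.7760}) = 0.8552
P(1−P) = 0.8552 × 0.1448 = 0.1238
I = a² × P(1−P) = 2.22² × 0.1238 = 0.61029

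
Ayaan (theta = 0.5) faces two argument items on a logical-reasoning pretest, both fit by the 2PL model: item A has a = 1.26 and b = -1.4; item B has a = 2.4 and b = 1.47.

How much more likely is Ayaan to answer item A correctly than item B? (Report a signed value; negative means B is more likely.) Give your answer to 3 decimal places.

P(theta) = 1 / (1 + exp(−a(theta − b)))
P_A = 0.9164
P_B = 0.0888
P_A − P_B = 0.8275

0.828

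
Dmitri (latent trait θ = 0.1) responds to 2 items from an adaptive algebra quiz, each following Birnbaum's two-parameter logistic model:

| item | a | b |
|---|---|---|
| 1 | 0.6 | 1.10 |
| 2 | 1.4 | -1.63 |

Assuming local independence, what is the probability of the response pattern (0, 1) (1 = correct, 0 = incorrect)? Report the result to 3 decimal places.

0.593

P(θ) = 1 / (1 + exp(−a(θ − b)))
P_1 = 1/(1+e^{0.6000}) = 0.3543
P_2 = 1/(1+e^{-2.4220}) = 0.9185
L = (1−P_1) × P_2 = 0.6457 × 0.9185 = 0.59303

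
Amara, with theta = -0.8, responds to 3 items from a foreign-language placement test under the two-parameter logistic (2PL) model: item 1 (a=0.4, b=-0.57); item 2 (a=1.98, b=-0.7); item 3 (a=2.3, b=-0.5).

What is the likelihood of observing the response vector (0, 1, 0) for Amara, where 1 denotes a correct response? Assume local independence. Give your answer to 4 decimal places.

0.1570

P(theta) = 1 / (1 + exp(−a(theta − b)))
P_1 = 1/(1+e^{0.0920}) = 0.4770
P_2 = 1/(1+e^{0.1980}) = 0.4507
P_3 = 1/(1+e^{0.6900}) = 0.3340
L = (1−P_1) × P_2 × (1−P_3) = 0.5230 × 0.4507 × 0.6660 = 0.15696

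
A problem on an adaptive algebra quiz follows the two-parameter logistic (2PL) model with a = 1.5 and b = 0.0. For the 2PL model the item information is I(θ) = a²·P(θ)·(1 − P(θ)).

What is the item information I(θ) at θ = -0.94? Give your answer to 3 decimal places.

0.355

P = 1/(1+e^{1.4100}) = 0.1962
P(1−P) = 0.1962 × 0.8038 = 0.1577
I = a² × P(1−P) = 1.5² × 0.1577 = 0.35488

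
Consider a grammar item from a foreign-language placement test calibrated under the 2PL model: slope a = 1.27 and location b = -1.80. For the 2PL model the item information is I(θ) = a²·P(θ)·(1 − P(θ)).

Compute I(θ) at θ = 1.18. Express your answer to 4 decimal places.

0.0350

P = 1/(1+e^{-3.7846}) = 0.9778
P(1−P) = 0.9778 × 0.0222 = 0.0217
I = a² × P(1−P) = 1.27² × 0.0217 = 0.03503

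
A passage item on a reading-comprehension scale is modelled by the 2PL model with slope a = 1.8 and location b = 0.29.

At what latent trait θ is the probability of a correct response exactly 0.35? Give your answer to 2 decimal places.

-0.05

P(θ) = 1 / (1 + exp(−a(θ − b)))
logit = ln(0.3500/0.6500) = -0.6190
θ = b + logit/(a) = 0.29 + (-0.6190)/1.8000 = -0.0539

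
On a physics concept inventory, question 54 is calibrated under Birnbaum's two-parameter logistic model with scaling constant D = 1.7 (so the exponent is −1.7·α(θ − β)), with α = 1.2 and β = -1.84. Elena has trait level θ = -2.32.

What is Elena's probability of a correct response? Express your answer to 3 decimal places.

0.273

P(θ) = 1 / (1 + exp(−D·α(θ − β)))
Exponent: 1.7 × 1.2 × (-2.32 − (-1.84)) = -0.9792
1/(1 + e^{0.9792}) = 0.2731
P = 0.2731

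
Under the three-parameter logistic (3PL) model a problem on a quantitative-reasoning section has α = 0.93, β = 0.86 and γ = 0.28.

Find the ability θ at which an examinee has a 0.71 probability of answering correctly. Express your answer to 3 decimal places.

P(θ) = γ + (1 − γ) · 1 / (1 + exp(−α(θ − β)))
Remove guessing floor: (0.71 − 0.28)/(1 − 0.28) = 0.5972
logit = ln(0.5972/0.4028) = 0.3939
θ = β + logit/(α) = 0.86 + 0.3939/0.9300 = 1.2836

1.284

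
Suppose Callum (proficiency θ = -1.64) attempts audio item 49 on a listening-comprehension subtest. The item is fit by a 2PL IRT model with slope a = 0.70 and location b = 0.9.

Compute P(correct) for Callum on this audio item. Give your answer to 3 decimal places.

P(θ) = 1 / (1 + exp(−a(θ − b)))
Exponent: 0.70 × (-1.64 − 0.9) = -1.7780
1/(1 + e^{1.7780}) = 0.1446

0.145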